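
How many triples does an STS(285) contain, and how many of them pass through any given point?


An STS(v) is a 2-(v, 3, 1) BIBD: block size k = 3, λ = 1.
Replication: r(k − 1) = λ(v − 1) ⇒ r·2 = 285 − 1 = 284 ⇒ r = 142.
Block count: b = v(v − 1)/6 = 285·284/6 = 80940/6 = 13490.
(Check via bk = vr: 13490·3 = 40470 = 285·142 = 40470 ✓.)

r = 142, b = 13490.


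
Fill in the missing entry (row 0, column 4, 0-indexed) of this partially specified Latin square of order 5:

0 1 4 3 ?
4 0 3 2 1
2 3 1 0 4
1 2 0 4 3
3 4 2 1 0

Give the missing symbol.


Row 0 contains symbols [0, 1, 3, 4] — missing [2].
Column 4 contains symbols [0, 1, 3, 4] — missing [2].
The missing symbol must appear in both missing sets; intersection = [2].
Therefore the hidden value is 2.

Missing value = 2.


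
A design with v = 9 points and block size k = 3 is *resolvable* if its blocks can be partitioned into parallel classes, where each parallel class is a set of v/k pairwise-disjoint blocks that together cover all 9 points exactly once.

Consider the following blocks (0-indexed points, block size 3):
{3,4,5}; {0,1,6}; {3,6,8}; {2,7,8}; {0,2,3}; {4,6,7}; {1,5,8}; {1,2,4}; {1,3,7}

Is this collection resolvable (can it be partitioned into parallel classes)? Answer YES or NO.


v = 9, block size k = 3, number of blocks = 9.
For resolvability, blocks must partition into parallel classes of size v/k = 3.
Total blocks must therefore be a multiple of 3: 9 = 3·3 + 0 ⇒ divisible ✓.
Consider block {3,6,8}. The only other block(s) in the collection disjoint from it are {1,2,4} — just 1 block(s). Any parallel class containing {3,6,8} would need 2 other blocks each disjoint from it, so no parallel class of size 3 can contain {3,6,8}.
Since every block must belong to some parallel class in a resolution, the collection cannot be partitioned into parallel classes.
Resolvable? NO.

NO


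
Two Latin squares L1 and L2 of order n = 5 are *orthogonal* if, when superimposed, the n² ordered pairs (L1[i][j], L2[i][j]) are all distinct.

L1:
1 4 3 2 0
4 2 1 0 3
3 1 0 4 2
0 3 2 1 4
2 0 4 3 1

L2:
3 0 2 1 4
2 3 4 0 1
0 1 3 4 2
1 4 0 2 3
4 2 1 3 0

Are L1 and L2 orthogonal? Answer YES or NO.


Form the n² = 25 superimposed pairs (L1[i][j], L2[i][j]), row by row (rows and columns indexed from 0):
row 0: (1,3) (4,0) (3,2) (2,1) (0,4)
row 1: (4,2) (2,3) (1,4) (0,0) (3,1)
row 2: (3,0) (1,1) (0,3) (4,4) (2,2)
row 3: (0,1) (3,4) (2,0) (1,2) (4,3)
row 4: (2,4) (0,2) (4,1) (3,3) (1,0)
Orthogonality requires all 25 pairs distinct.
Check by first coordinate: for each symbol s of L1, list the L2 entries in the n cells where L1 = s; they must all differ.
  L1 = 0: L2 entries (in reading order) 4, 0, 3, 1, 2 — all 5 distinct ✓
  L1 = 1: L2 entries (in reading order) 3, 4, 1, 2, 0 — all 5 distinct ✓
  L1 = 2: L2 entries (in reading order) 1, 3, 2, 0, 4 — all 5 distinct ✓
  L1 = 3: L2 entries (in reading order) 2, 1, 0, 4, 3 — all 5 distinct ✓
  L1 = 4: L2 entries (in reading order) 0, 2, 4, 3, 1 — all 5 distinct ✓
Every symbol of L1 meets every symbol of L2 exactly once, so all 25 pairs are distinct (25 of 25).
Conclusion: YES.

YES


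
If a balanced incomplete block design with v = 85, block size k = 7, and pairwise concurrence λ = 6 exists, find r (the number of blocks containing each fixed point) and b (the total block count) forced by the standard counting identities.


Any 2-(v, k, λ) BIBD satisfies two necessary conditions:
  (i)  Each point sits in r blocks, and counting incidences through any fixed point gives r(k − 1) = λ(v − 1), so r = λ(v − 1)/(k − 1).
  (ii) Total incidences bk = vr, so b = vr/k.
Step 1: r = λ(v − 1)/(k − 1) = 6·(85 − 1)/(7 − 1) = 6·84/6 = 504/6 = 84.
Step 2: b = vr/k = 85·84/7 = 7140/7 = 1020.
Check integrality: r = 84 ∈ Z ✓, b = 1020 ∈ Z ✓.
(These identities are necessary conditions: they determine r and b for any design with these parameters, but do not by themselves prove that one exists.)

r = 84, b = 1020.


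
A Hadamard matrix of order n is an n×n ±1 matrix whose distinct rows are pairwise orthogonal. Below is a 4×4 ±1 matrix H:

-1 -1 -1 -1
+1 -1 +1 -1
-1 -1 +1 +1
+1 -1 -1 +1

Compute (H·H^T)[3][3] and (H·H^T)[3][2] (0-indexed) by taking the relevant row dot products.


Row 2 of H: [-1, -1, 1, 1].
Row 3 of H: [1, -1, -1, 1].
(H·H^T)[3][3] = Σ_j H[3][j]·H[3][j] = (1)² + (-1)² + (-1)² + (1)² = 1 + 1 + 1 + 1 = 4.
(H·H^T)[3][2] = Σ_j H[3][j]·H[2][j] = (1)·(-1) + (-1)·(-1) + (-1)·(1) + (1)·(1) = -1 + 1 + -1 + 1 = 0.
So rows 3 and 2 are orthogonal; the diagonal entry equals n = 4.

(3,3) entry = 4; (3,2) entry = 0.


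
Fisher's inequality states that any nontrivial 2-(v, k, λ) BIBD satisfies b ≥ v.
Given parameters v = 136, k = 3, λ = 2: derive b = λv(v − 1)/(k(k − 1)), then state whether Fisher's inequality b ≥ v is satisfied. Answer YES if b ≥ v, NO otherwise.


r = λ(v − 1)/(k − 1) = 2·135/2 = 135.
b = vr/k = 136·135/3 = 6120.
Fisher's inequality: b ≥ v ⇔ 6120 ≥ 136? YES.

YES


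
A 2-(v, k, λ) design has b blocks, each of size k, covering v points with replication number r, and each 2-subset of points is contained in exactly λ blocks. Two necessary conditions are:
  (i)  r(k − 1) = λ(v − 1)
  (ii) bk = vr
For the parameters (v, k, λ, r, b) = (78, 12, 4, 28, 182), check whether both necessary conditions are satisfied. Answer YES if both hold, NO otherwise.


Condition (i): r(k − 1) = 28·11 = 308; λ(v − 1) = 4·77 = 308. Match? YES.
Condition (ii): bk = 182·12 = 2184; vr = 78·28 = 2184. Match? YES.
Both conditions hold? YES.

YES


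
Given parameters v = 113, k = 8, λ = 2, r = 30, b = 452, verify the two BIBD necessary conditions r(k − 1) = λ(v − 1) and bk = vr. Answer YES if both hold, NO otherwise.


Condition (i): r(k − 1) = 30·7 = 210; λ(v − 1) = 2·112 = 224. Match? NO.
Condition (ii): bk = 452·8 = 3616; vr = 113·30 = 3390. Match? NO.
Both conditions hold? NO.

NO


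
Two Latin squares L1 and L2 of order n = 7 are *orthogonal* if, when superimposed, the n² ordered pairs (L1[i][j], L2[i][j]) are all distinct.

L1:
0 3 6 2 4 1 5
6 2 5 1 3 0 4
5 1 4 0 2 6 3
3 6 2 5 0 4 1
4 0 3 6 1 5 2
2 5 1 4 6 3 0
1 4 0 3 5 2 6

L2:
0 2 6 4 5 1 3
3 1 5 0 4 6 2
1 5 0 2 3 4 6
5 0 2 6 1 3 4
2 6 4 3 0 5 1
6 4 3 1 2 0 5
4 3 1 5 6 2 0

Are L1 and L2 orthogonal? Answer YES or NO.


Form the n² = 49 superimposed pairs (L1[i][j], L2[i][j]), row by row (rows and columns indexed from 0):
row 0: (0,0) (3,2) (6,6) (2,4) (4,5) (1,1) (5,3)
row 1: (6,3) (2,1) (5,5) (1,0) (3,4) (0,6) (4,2)
row 2: (5,1) (1,5) (4,0) (0,2) (2,3) (6,4) (3,6)
row 3: (3,5) (6,0) (2,2) (5,6) (0,1) (4,3) (1,4)
row 4: (4,2) (0,6) (3,4) (6,3) (1,0) (5,5) (2,1)
row 5: (2,6) (5,4) (1,3) (4,1) (6,2) (3,0) (0,5)
row 6: (1,4) (4,3) (0,1) (3,5) (5,6) (2,2) (6,0)
Orthogonality requires all 49 pairs distinct.
But the pair (4,2) repeats: cell (1,6) has L1 = 4, L2 = 2, and cell (4,0) has L1 = 4, L2 = 2.
A repeated pair means some other pair never occurs (only 35 distinct pairs out of 49), so the squares are not orthogonal.
Conclusion: NO.

NO


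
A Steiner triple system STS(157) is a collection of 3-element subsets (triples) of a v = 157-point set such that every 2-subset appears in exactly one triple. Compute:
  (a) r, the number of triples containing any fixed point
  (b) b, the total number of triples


An STS(v) is a 2-(v, 3, 1) BIBD: block size k = 3, λ = 1.
Replication: r(k − 1) = λ(v − 1) ⇒ r·2 = 157 − 1 = 156 ⇒ r = 78.
Block count: b = v(v − 1)/6 = 157·156/6 = 24492/6 = 4082.
(Check via bk = vr: 4082·3 = 12246 = 157·78 = 12246 ✓.)

r = 78, b = 4082.


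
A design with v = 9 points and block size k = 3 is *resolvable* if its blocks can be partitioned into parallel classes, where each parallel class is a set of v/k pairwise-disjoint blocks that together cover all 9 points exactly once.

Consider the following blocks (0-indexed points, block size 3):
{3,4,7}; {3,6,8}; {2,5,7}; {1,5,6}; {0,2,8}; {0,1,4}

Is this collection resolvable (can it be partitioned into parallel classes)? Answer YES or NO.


v = 9, block size k = 3, number of blocks = 6.
For resolvability, blocks must partition into parallel classes of size v/k = 3.
Total blocks must therefore be a multiple of 3: 6 = 3·2 + 0 ⇒ divisible ✓.
Greedy packing gives 2 candidate class(es). Each should be a full parallel class (size 3, covers all 9 points).
  Class 1 (3 blocks): {3,4,7}; {1,5,6}; {0,2,8}. Points covered: [0, 1, 2, 3, 4, 5, 6, 7, 8].
  Class 2 (3 blocks): {3,6,8}; {2,5,7}; {0,1,4}. Points covered: [0, 1, 2, 3, 4, 5, 6, 7, 8].
All classes full (size 3)? YES. All classes cover every point? YES.
Resolvable? YES.

YES


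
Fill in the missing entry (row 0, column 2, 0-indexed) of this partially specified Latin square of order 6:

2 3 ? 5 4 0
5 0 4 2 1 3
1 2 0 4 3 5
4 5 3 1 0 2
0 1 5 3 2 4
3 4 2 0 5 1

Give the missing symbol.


Row 0 contains symbols [0, 2, 3, 4, 5] — missing [1].
Column 2 contains symbols [0, 2, 3, 4, 5] — missing [1].
The missing symbol must appear in both missing sets; intersection = [1].
Therefore the hidden value is 1.

Missing value = 1.


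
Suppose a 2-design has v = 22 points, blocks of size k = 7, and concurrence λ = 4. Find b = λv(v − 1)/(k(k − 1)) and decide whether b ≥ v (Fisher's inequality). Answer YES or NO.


r = λ(v − 1)/(k − 1) = 4·21/6 = 14.
b = vr/k = 22·14/7 = 44.
Fisher's inequality: b ≥ v ⇔ 44 ≥ 22? YES.

YES


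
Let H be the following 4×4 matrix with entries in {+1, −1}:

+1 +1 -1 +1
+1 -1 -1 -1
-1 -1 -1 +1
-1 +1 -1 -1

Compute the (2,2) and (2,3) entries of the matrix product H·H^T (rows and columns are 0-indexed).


Row 2 of H: [-1, -1, -1, 1].
Row 3 of H: [-1, 1, -1, -1].
(H·H^T)[2][2] = Σ_j H[2][j]·H[2][j] = (-1)² + (-1)² + (-1)² + (1)² = 1 + 1 + 1 + 1 = 4.
(H·H^T)[2][3] = Σ_j H[2][j]·H[3][j] = (-1)·(-1) + (-1)·(1) + (-1)·(-1) + (1)·(-1) = 1 + -1 + 1 + -1 = 0.
So rows 2 and 3 are orthogonal; the diagonal entry equals n = 4.

(2,2) entry = 4; (2,3) entry = 0.


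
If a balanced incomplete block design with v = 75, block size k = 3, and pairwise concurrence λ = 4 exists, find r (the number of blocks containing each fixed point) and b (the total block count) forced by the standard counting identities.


Any 2-(v, k, λ) BIBD satisfies two necessary conditions:
  (i)  Each point sits in r blocks, and counting incidences through any fixed point gives r(k − 1) = λ(v − 1), so r = λ(v − 1)/(k − 1).
  (ii) Total incidences bk = vr, so b = vr/k.
Step 1: r = λ(v − 1)/(k − 1) = 4·(75 − 1)/(3 − 1) = 4·74/2 = 296/2 = 148.
Step 2: b = vr/k = 75·148/3 = 11100/3 = 3700.
Check integrality: r = 148 ∈ Z ✓, b = 3700 ∈ Z ✓.
(These identities are necessary conditions: they determine r and b for any design with these parameters, but do not by themselves prove that one exists.)

r = 148, b = 3700.


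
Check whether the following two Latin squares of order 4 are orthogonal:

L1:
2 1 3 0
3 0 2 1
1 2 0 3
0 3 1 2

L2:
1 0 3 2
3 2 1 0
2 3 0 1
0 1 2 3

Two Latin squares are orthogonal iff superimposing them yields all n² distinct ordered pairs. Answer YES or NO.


Form the n² = 16 superimposed pairs (L1[i][j], L2[i][j]), row by row (rows and columns indexed from 0):
row 0: (2,1) (1,0) (3,3) (0,2)
row 1: (3,3) (0,2) (2,1) (1,0)
row 2: (1,2) (2,3) (0,0) (3,1)
row 3: (0,0) (3,1) (1,2) (2,3)
Orthogonality requires all 16 pairs distinct.
But the pair (3,3) repeats: cell (0,2) has L1 = 3, L2 = 3, and cell (1,0) has L1 = 3, L2 = 3.
A repeated pair means some other pair never occurs (only 8 distinct pairs out of 16), so the squares are not orthogonal.
Conclusion: NO.

NO


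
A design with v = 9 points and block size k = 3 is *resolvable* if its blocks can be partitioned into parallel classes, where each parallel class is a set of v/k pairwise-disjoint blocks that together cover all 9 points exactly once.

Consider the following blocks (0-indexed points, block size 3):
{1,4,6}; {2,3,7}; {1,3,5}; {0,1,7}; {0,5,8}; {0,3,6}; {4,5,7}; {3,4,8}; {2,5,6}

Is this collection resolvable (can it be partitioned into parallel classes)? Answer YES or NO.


v = 9, block size k = 3, number of blocks = 9.
For resolvability, blocks must partition into parallel classes of size v/k = 3.
Total blocks must therefore be a multiple of 3: 9 = 3·3 + 0 ⇒ divisible ✓.
Consider block {1,3,5}. It intersects every other block in the collection, so no parallel class of size 3 can contain it.
Since every block must belong to some parallel class in a resolution, the collection cannot be partitioned into parallel classes.
Resolvable? NO.

NO


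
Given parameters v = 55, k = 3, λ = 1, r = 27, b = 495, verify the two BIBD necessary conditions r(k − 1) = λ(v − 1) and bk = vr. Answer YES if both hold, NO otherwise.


Condition (i): r(k − 1) = 27·2 = 54; λ(v − 1) = 1·54 = 54. Match? YES.
Condition (ii): bk = 495·3 = 1485; vr = 55·27 = 1485. Match? YES.
Both conditions hold? YES.

YES


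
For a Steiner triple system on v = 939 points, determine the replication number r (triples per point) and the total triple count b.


An STS(v) is a 2-(v, 3, 1) BIBD: block size k = 3, λ = 1.
Replication: r(k − 1) = λ(v − 1) ⇒ r·2 = 939 − 1 = 938 ⇒ r = 469.
Block count: bk = vr ⇒ b·3 = 939·469 = 440391 ⇒ b = 146797.
(Check via b = v(v − 1)/6 = 939·938/6 = 880782/6 = 146797.)

r = 469, b = 146797.


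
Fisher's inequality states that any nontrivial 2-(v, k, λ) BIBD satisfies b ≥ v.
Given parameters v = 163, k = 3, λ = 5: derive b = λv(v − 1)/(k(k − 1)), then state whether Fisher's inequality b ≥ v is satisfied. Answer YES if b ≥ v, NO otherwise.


r = λ(v − 1)/(k − 1) = 5·162/2 = 405.
b = vr/k = 163·405/3 = 22005.
Fisher's inequality: b ≥ v ⇔ 22005 ≥ 163? YES.

YES


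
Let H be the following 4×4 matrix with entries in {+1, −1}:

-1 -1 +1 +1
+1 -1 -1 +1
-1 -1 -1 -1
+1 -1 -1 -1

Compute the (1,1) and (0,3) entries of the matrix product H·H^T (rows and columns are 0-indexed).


Row 0 of H: [-1, -1, 1, 1].
Row 1 of H: [1, -1, -1, 1].
Row 3 of H: [1, -1, -1, -1].
(H·H^T)[1][1] = Σ_j H[1][j]·H[1][j] = (1)² + (-1)² + (-1)² + (1)² = 1 + 1 + 1 + 1 = 4.
(H·H^T)[0][3] = Σ_j H[0][j]·H[3][j] = (-1)·(1) + (-1)·(-1) + (1)·(-1) + (1)·(-1) = -1 + 1 + -1 + -1 = -2.
Rows 0 and 3 are not orthogonal (dot product = -2 ≠ 0), so H is not a Hadamard matrix.

(1,1) entry = 4; (0,3) entry = -2.


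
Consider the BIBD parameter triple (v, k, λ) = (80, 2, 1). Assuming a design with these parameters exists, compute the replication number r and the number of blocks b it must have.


Any 2-(v, k, λ) BIBD satisfies two necessary conditions:
  (i)  Each point sits in r blocks, and counting incidences through any fixed point gives r(k − 1) = λ(v − 1), so r = λ(v − 1)/(k − 1).
  (ii) Total incidences bk = vr, so b = vr/k.
Step 1: r = λ(v − 1)/(k − 1) = 1·(80 − 1)/(2 − 1) = 1·79/1 = 79/1 = 79.
Step 2: b = vr/k = 80·79/2 = 6320/2 = 3160.
Check integrality: r = 79 ∈ Z ✓, b = 3160 ∈ Z ✓.
(These identities are necessary conditions: they determine r and b for any design with these parameters, but do not by themselves prove that one exists.)

r = 79, b = 3160.


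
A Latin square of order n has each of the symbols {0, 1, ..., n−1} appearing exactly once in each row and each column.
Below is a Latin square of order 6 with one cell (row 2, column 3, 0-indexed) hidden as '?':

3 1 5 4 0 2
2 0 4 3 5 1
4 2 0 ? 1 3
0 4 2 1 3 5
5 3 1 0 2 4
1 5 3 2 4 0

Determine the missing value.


Row 2 contains symbols [0, 1, 2, 3, 4] — missing [5].
Column 3 contains symbols [0, 1, 2, 3, 4] — missing [5].
The missing symbol must appear in both missing sets; intersection = [5].
Therefore the hidden value is 5.

Missing value = 5.


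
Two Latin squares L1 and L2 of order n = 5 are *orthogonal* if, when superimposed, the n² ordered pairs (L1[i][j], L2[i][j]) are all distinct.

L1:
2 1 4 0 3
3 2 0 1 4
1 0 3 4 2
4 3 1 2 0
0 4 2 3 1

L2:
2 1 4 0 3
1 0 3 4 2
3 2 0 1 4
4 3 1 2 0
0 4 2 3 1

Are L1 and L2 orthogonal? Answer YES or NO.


Form the n² = 25 superimposed pairs (L1[i][j], L2[i][j]), row by row (rows and columns indexed from 0):
row 0: (2,2) (1,1) (4,4) (0,0) (3,3)
row 1: (3,1) (2,0) (0,3) (1,4) (4,2)
row 2: (1,3) (0,2) (3,0) (4,1) (2,4)
row 3: (4,4) (3,3) (1,1) (2,2) (0,0)
row 4: (0,0) (4,4) (2,2) (3,3) (1,1)
Orthogonality requires all 25 pairs distinct.
But the pair (4,4) repeats: cell (0,2) has L1 = 4, L2 = 4, and cell (3,0) has L1 = 4, L2 = 4.
A repeated pair means some other pair never occurs (only 15 distinct pairs out of 25), so the squares are not orthogonal.
Conclusion: NO.

NO


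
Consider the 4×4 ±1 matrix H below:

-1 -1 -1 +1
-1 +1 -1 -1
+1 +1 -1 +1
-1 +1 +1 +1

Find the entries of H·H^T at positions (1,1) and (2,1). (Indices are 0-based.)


Row 1 of H: [-1, 1, -1, -1].
Row 2 of H: [1, 1, -1, 1].
(H·H^T)[1][1] = Σ_j H[1][j]·H[1][j] = (-1)² + (1)² + (-1)² + (-1)² = 1 + 1 + 1 + 1 = 4.
(H·H^T)[2][1] = Σ_j H[2][j]·H[1][j] = (1)·(-1) + (1)·(1) + (-1)·(-1) + (1)·(-1) = -1 + 1 + 1 + -1 = 0.
So rows 2 and 1 are orthogonal; the diagonal entry equals n = 4.

(1,1) entry = 4; (2,1) entry = 0.


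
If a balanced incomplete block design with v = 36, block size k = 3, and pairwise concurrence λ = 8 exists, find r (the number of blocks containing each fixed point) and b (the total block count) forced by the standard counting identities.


Any 2-(v, k, λ) BIBD satisfies two necessary conditions:
  (i)  Each point sits in r blocks, and counting incidences through any fixed point gives r(k − 1) = λ(v − 1), so r = λ(v − 1)/(k − 1).
  (ii) Total incidences bk = vr, so b = vr/k.
Step 1: r = λ(v − 1)/(k − 1) = 8·(36 − 1)/(3 − 1) = 8·35/2 = 280/2 = 140.
Step 2: b = vr/k = 36·140/3 = 5040/3 = 1680.
Check integrality: r = 140 ∈ Z ✓, b = 1680 ∈ Z ✓.
(These identities are necessary conditions: they determine r and b for any design with these parameters, but do not by themselves prove that one exists.)

r = 140, b = 1680.


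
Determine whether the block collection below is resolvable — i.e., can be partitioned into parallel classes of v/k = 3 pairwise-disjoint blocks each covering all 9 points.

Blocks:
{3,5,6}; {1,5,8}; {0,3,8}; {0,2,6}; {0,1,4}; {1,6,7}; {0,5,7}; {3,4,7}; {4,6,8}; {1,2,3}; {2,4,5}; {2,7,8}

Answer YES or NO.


v = 9, block size k = 3, number of blocks = 12.
For resolvability, blocks must partition into parallel classes of size v/k = 3.
Total blocks must therefore be a multiple of 3: 12 = 3·4 + 0 ⇒ divisible ✓.
Greedy packing gives 4 candidate class(es). Each should be a full parallel class (size 3, covers all 9 points).
  Class 1 (3 blocks): {3,5,6}; {0,1,4}; {2,7,8}. Points covered: [0, 1, 2, 3, 4, 5, 6, 7, 8].
  Class 2 (3 blocks): {1,5,8}; {0,2,6}; {3,4,7}. Points covered: [0, 1, 2, 3, 4, 5, 6, 7, 8].
  Class 3 (3 blocks): {0,3,8}; {1,6,7}; {2,4,5}. Points covered: [0, 1, 2, 3, 4, 5, 6, 7, 8].
  Class 4 (3 blocks): {0,5,7}; {4,6,8}; {1,2,3}. Points covered: [0, 1, 2, 3, 4, 5, 6, 7, 8].
All classes full (size 3)? YES. All classes cover every point? YES.
Resolvable? YES.

YES


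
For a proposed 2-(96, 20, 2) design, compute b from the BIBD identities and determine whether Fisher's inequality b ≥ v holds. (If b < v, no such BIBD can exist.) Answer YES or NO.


b = λv(v − 1)/(k(k − 1)) = 2·96·95/(20·19) = 18240/380 = 48.
Compare with v = 96: b < v, so Fisher's inequality fails.

NO


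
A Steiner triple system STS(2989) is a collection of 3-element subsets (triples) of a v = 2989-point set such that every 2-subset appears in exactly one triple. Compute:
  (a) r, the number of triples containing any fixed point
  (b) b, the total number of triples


An STS(v) is a 2-(v, 3, 1) BIBD: block size k = 3, λ = 1.
Replication: r(k − 1) = λ(v − 1) ⇒ r·2 = 2989 − 1 = 2988 ⇒ r = 1494.
Block count: bk = vr ⇒ b·3 = 2989·1494 = 4465566 ⇒ b = 1488522.

r = 1494, b = 1488522.


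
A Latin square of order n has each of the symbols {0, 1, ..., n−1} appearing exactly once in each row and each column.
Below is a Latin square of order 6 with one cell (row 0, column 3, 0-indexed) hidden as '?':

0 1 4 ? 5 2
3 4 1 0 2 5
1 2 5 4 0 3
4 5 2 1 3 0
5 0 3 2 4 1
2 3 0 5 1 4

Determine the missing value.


Row 0 contains symbols [0, 1, 2, 4, 5] — missing [3].
Column 3 contains symbols [0, 1, 2, 4, 5] — missing [3].
The missing symbol must appear in both missing sets; intersection = [3].
Therefore the hidden value is 3.

Missing value = 3.


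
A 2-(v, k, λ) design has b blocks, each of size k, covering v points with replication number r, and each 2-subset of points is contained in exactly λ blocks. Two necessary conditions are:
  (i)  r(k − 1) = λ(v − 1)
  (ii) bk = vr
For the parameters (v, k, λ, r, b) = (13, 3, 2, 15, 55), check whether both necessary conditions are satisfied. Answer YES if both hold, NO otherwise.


Condition (i): r(k − 1) = 15·2 = 30; λ(v − 1) = 2·12 = 24. Match? NO.
Condition (ii): bk = 55·3 = 165; vr = 13·15 = 195. Match? NO.
Both conditions hold? NO.

NO


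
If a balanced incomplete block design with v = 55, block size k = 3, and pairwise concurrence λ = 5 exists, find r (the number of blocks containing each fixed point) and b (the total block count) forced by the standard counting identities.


Any 2-(v, k, λ) BIBD satisfies two necessary conditions:
  (i)  Each point sits in r blocks, and counting incidences through any fixed point gives r(k − 1) = λ(v − 1), so r = λ(v − 1)/(k − 1).
  (ii) Total incidences bk = vr, so b = vr/k.
Step 1: r = λ(v − 1)/(k − 1) = 5·(55 − 1)/(3 − 1) = 5·54/2 = 270/2 = 135.
Step 2: b = vr/k = 55·135/3 = 7425/3 = 2475.
Check integrality: r = 135 ∈ Z ✓, b = 2475 ∈ Z ✓.
(These identities are necessary conditions: they determine r and b for any design with these parameters, but do not by themselves prove that one exists.)

r = 135, b = 2475.


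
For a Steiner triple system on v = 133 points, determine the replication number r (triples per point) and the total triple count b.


An STS(v) is a 2-(v, 3, 1) BIBD: block size k = 3, λ = 1.
Replication: r(k − 1) = λ(v − 1) ⇒ r·2 = 133 − 1 = 132 ⇒ r = 66.
Block count: bk = vr ⇒ b·3 = 133·66 = 8778 ⇒ b = 2926.
(Check via b = v(v − 1)/6 = 133·132/6 = 17556/6 = 2926.)

r = 66, b = 2926.


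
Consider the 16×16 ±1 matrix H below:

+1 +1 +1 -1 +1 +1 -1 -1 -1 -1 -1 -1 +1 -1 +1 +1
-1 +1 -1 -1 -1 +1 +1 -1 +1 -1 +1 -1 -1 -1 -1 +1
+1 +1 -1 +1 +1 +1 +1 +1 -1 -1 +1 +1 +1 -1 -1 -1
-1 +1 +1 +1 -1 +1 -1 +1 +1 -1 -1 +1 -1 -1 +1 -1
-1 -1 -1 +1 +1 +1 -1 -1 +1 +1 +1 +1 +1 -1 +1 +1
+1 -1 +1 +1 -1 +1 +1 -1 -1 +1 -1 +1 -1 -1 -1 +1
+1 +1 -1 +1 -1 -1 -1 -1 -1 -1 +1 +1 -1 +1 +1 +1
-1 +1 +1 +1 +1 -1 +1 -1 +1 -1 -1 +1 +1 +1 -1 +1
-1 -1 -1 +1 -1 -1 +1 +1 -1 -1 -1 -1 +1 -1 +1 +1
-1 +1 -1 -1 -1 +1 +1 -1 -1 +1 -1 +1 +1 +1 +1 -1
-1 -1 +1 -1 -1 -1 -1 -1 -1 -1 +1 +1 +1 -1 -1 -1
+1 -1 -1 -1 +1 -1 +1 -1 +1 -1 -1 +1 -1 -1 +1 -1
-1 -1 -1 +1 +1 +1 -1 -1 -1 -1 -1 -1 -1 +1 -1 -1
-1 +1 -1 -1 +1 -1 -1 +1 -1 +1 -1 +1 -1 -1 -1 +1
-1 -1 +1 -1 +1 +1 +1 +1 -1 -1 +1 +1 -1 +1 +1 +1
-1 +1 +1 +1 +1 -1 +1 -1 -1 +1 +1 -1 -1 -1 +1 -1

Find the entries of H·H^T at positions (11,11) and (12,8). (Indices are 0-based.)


Row 8 of H: [-1, -1, -1, 1, -1, -1, 1, 1, -1, -1, -1, -1, 1, -1, 1, 1].
Row 11 of H: [1, -1, -1, -1, 1, -1, 1, -1, 1, -1, -1, 1, -1, -1, 1, -1].
Row 12 of H: [-1, -1, -1, 1, 1, 1, -1, -1, -1, -1, -1, -1, -1, 1, -1, -1].
(H·H^T)[11][11] = Σ_j H[11][j]·H[11][j] = (1)² + (-1)² + (-1)² + (-1)² + (1)² + (-1)² + (1)² + (-1)² + (1)² + (-1)² + (-1)² + (1)² + (-1)² + (-1)² + (1)² + (-1)² = 1 + 1 + 1 + 1 + 1 + 1 + 1 + 1 + 1 + 1 + 1 + 1 + 1 + 1 + 1 + 1 = 16.
(H·H^T)[12][8] = Σ_j H[12][j]·H[8][j] = (-1)·(-1) + (-1)·(-1) + (-1)·(-1) + (1)·(1) + (1)·(-1) + (1)·(-1) + (-1)·(1) + (-1)·(1) + (-1)·(-1) + (-1)·(-1) + (-1)·(-1) + (-1)·(-1) + (-1)·(1) + (1)·(-1) + (-1)·(1) + (-1)·(1) = 1 + 1 + 1 + 1 + -1 + -1 + -1 + -1 + 1 + 1 + 1 + 1 + -1 + -1 + -1 + -1 = 0.
So rows 12 and 8 are orthogonal; the diagonal entry equals n = 16.

(11,11) entry = 16; (12,8) entry = 0.


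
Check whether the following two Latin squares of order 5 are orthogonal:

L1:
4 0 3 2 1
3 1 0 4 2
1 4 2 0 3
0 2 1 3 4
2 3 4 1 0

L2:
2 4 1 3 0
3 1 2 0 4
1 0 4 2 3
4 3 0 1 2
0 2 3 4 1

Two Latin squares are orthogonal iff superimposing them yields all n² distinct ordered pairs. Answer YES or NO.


Form the n² = 25 superimposed pairs (L1[i][j], L2[i][j]), row by row (rows and columns indexed from 0):
row 0: (4,2) (0,4) (3,1) (2,3) (1,0)
row 1: (3,3) (1,1) (0,2) (4,0) (2,4)
row 2: (1,1) (4,0) (2,4) (0,2) (3,3)
row 3: (0,4) (2,3) (1,0) (3,1) (4,2)
row 4: (2,0) (3,2) (4,3) (1,4) (0,1)
Orthogonality requires all 25 pairs distinct.
But the pair (1,1) repeats: cell (1,1) has L1 = 1, L2 = 1, and cell (2,0) has L1 = 1, L2 = 1.
A repeated pair means some other pair never occurs (only 15 distinct pairs out of 25), so the squares are not orthogonal.
Conclusion: NO.

NO


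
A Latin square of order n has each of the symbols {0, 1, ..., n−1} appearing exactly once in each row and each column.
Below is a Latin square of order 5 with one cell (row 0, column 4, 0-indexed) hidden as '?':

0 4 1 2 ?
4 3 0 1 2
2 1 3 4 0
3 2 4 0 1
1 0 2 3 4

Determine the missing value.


Row 0 contains symbols [0, 1, 2, 4] — missing [3].
Column 4 contains symbols [0, 1, 2, 4] — missing [3].
The missing symbol must appear in both missing sets; intersection = [3].
Therefore the hidden value is 3.

Missing value = 3.


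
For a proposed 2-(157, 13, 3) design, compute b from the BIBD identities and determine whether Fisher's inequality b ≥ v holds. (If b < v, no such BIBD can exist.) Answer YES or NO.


b = λv(v − 1)/(k(k − 1)) = 3·157·156/(13·12) = 73476/156 = 471.
Compare with v = 157: b ≥ v, so Fisher's inequality holds.

YES


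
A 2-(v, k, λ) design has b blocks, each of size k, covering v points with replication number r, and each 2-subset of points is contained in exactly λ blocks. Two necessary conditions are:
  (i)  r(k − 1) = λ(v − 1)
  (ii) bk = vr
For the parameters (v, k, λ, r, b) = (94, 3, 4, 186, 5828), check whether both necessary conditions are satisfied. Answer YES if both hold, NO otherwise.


Condition (i): r(k − 1) = 186·2 = 372; λ(v − 1) = 4·93 = 372. Match? YES.
Condition (ii): bk = 5828·3 = 17484; vr = 94·186 = 17484. Match? YES.
Both conditions hold? YES.

YES


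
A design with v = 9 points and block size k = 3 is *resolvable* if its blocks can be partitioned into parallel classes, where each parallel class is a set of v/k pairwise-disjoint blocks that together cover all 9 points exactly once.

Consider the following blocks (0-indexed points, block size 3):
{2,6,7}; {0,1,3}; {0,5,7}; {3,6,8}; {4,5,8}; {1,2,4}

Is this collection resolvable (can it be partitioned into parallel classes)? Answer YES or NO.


v = 9, block size k = 3, number of blocks = 6.
For resolvability, blocks must partition into parallel classes of size v/k = 3.
Total blocks must therefore be a multiple of 3: 6 = 3·2 + 0 ⇒ divisible ✓.
Greedy packing gives 2 candidate class(es). Each should be a full parallel class (size 3, covers all 9 points).
  Class 1 (3 blocks): {2,6,7}; {0,1,3}; {4,5,8}. Points covered: [0, 1, 2, 3, 4, 5, 6, 7, 8].
  Class 2 (3 blocks): {0,5,7}; {3,6,8}; {1,2,4}. Points covered: [0, 1, 2, 3, 4, 5, 6, 7, 8].
All classes full (size 3)? YES. All classes cover every point? YES.
Resolvable? YES.

YES


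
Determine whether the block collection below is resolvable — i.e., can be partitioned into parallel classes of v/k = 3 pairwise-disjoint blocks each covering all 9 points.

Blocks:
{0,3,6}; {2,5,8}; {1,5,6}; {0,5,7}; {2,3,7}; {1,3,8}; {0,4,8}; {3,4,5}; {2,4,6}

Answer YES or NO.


v = 9, block size k = 3, number of blocks = 9.
For resolvability, blocks must partition into parallel classes of size v/k = 3.
Total blocks must therefore be a multiple of 3: 9 = 3·3 + 0 ⇒ divisible ✓.
Consider block {0,3,6}. The only other block(s) in the collection disjoint from it are {2,5,8} — just 1 block(s). Any parallel class containing {0,3,6} would need 2 other blocks each disjoint from it, so no parallel class of size 3 can contain {0,3,6}.
Since every block must belong to some parallel class in a resolution, the collection cannot be partitioned into parallel classes.
Resolvable? NO.

NO


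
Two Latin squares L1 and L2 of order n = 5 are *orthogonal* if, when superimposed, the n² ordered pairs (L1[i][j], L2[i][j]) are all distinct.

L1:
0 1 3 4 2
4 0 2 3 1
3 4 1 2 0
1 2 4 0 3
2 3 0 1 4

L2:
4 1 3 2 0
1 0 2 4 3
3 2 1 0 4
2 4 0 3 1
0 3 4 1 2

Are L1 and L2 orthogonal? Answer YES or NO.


Form the n² = 25 superimposed pairs (L1[i][j], L2[i][j]), row by row (rows and columns indexed from 0):
row 0: (0,4) (1,1) (3,3) (4,2) (2,0)
row 1: (4,1) (0,0) (2,2) (3,4) (1,3)
row 2: (3,3) (4,2) (1,1) (2,0) (0,4)
row 3: (1,2) (2,4) (4,0) (0,3) (3,1)
row 4: (2,0) (3,3) (0,4) (1,1) (4,2)
Orthogonality requires all 25 pairs distinct.
But the pair (3,3) repeats: cell (0,2) has L1 = 3, L2 = 3, and cell (2,0) has L1 = 3, L2 = 3.
A repeated pair means some other pair never occurs (only 15 distinct pairs out of 25), so the squares are not orthogonal.
Conclusion: NO.

NO


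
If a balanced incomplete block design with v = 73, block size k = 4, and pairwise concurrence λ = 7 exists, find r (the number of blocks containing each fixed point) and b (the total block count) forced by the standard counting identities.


Any 2-(v, k, λ) BIBD satisfies two necessary conditions:
  (i)  Each point sits in r blocks, and counting incidences through any fixed point gives r(k − 1) = λ(v − 1), so r = λ(v − 1)/(k − 1).
  (ii) Total incidences bk = vr, so b = vr/k.
Step 1: r = λ(v − 1)/(k − 1) = 7·(73 − 1)/(4 − 1) = 7·72/3 = 504/3 = 168.
Step 2: b = vr/k = 73·168/4 = 12264/4 = 3066.
Check integrality: r = 168 ∈ Z ✓, b = 3066 ∈ Z ✓.
(These identities are necessary conditions: they determine r and b for any design with these parameters, but do not by themselves prove that one exists.)

r = 168, b = 3066.


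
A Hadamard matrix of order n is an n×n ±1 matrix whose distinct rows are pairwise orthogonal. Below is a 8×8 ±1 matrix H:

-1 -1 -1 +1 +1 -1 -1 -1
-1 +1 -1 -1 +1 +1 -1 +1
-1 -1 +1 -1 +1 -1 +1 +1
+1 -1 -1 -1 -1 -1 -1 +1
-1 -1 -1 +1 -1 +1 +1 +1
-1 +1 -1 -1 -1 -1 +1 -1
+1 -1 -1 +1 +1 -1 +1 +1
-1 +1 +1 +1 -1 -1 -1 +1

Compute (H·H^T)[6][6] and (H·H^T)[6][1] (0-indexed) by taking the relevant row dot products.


Row 1 of H: [-1, 1, -1, -1, 1, 1, -1, 1].
Row 6 of H: [1, -1, -1, 1, 1, -1, 1, 1].
(H·H^T)[6][6] = Σ_j H[6][j]·H[6][j] = (1)² + (-1)² + (-1)² + (1)² + (1)² + (-1)² + (1)² + (1)² = 1 + 1 + 1 + 1 + 1 + 1 + 1 + 1 = 8.
(H·H^T)[6][1] = Σ_j H[6][j]·H[1][j] = (1)·(-1) + (-1)·(1) + (-1)·(-1) + (1)·(-1) + (1)·(1) + (-1)·(1) + (1)·(-1) + (1)·(1) = -1 + -1 + 1 + -1 + 1 + -1 + -1 + 1 = -2.
Rows 6 and 1 are not orthogonal (dot product = -2 ≠ 0), so H is not a Hadamard matrix.

(6,6) entry = 8; (6,1) entry = -2.


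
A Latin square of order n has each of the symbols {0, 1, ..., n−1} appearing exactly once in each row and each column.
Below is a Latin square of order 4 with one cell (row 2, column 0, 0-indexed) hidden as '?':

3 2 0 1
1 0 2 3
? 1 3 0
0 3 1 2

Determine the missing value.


Row 2 contains symbols [0, 1, 3] — missing [2].
Column 0 contains symbols [0, 1, 3] — missing [2].
The missing symbol must appear in both missing sets; intersection = [2].
Therefore the hidden value is 2.

Missing value = 2.


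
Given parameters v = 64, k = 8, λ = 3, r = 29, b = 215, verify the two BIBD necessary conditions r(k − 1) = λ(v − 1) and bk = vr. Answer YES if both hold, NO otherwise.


Condition (i): r(k − 1) = 29·7 = 203; λ(v − 1) = 3·63 = 189. Match? NO.
Condition (ii): bk = 215·8 = 1720; vr = 64·29 = 1856. Match? NO.
Both conditions hold? NO.

NO


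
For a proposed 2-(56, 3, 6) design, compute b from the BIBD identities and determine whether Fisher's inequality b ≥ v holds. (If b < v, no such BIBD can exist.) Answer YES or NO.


b = λv(v − 1)/(k(k − 1)) = 6·56·55/(3·2) = 18480/6 = 3080.
Compare with v = 56: b ≥ v, so Fisher's inequality holds.

YES


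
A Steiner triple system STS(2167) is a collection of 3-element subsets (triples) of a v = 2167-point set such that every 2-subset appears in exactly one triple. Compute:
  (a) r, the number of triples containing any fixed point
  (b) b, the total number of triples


An STS(v) is a 2-(v, 3, 1) BIBD: block size k = 3, λ = 1.
Replication: r(k − 1) = λ(v − 1) ⇒ r·2 = 2167 − 1 = 2166 ⇒ r = 1083.
Block count: b = v(v − 1)/6 = 2167·2166/6 = 4693722/6 = 782287.
(Check via bk = vr: 782287·3 = 2346861 = 2167·1083 = 2346861 ✓.)

r = 1083, b = 782287.


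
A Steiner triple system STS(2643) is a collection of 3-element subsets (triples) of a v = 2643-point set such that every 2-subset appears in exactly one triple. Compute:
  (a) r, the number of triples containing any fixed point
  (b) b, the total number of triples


An STS(v) is a 2-(v, 3, 1) BIBD: block size k = 3, λ = 1.
Replication: r(k − 1) = λ(v − 1) ⇒ r·2 = 2643 − 1 = 2642 ⇒ r = 1321.
Block count: b = v(v − 1)/6 = 2643·2642/6 = 6982806/6 = 1163801.
(Check via bk = vr: 1163801·3 = 3491403 = 2643·1321 = 3491403 ✓.)

r = 1321, b = 1163801.


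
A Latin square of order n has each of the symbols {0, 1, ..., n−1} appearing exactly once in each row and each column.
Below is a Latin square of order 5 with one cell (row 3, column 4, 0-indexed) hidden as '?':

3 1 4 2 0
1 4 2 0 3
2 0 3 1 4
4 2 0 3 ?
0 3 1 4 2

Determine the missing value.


Row 3 contains symbols [0, 2, 3, 4] — missing [1].
Column 4 contains symbols [0, 2, 3, 4] — missing [1].
The missing symbol must appear in both missing sets; intersection = [1].
Therefore the hidden value is 1.

Missing value = 1.


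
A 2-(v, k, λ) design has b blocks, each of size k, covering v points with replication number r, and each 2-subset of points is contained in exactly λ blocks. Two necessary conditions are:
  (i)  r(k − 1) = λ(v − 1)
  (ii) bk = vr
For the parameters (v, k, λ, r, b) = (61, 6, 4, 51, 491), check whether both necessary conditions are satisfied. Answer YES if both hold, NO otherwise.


Condition (i): r(k − 1) = 51·5 = 255; λ(v − 1) = 4·60 = 240. Match? NO.
Condition (ii): bk = 491·6 = 2946; vr = 61·51 = 3111. Match? NO.
Both conditions hold? NO.

NO


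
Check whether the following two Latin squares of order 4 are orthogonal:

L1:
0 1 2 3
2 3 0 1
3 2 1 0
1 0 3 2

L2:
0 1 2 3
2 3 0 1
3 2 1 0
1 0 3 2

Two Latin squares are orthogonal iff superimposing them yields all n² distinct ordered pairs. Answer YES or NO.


Form the n² = 16 superimposed pairs (L1[i][j], L2[i][j]), row by row (rows and columns indexed from 0):
row 0: (0,0) (1,1) (2,2) (3,3)
row 1: (2,2) (3,3) (0,0) (1,1)
row 2: (3,3) (2,2) (1,1) (0,0)
row 3: (1,1) (0,0) (3,3) (2,2)
Orthogonality requires all 16 pairs distinct.
But the pair (2,2) repeats: cell (0,2) has L1 = 2, L2 = 2, and cell (1,0) has L1 = 2, L2 = 2.
A repeated pair means some other pair never occurs (only 4 distinct pairs out of 16), so the squares are not orthogonal.
Conclusion: NO.

NO


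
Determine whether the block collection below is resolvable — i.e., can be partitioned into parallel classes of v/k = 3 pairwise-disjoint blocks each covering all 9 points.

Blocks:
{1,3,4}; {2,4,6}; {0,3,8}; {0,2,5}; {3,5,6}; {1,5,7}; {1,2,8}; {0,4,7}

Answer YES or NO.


v = 9, block size k = 3, number of blocks = 8.
For resolvability, blocks must partition into parallel classes of size v/k = 3.
Total blocks must therefore be a multiple of 3: 8 = 3·2 + 2 ⇒ not divisible ✗.
Resolvable? NO.

NO


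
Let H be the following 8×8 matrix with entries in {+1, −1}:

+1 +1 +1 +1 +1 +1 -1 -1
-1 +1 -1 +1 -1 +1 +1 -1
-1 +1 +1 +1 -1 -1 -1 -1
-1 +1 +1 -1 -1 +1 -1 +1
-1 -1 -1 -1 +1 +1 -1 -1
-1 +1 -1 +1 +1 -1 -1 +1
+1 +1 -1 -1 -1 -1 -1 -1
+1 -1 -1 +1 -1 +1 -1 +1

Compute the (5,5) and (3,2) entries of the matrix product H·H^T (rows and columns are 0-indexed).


Row 2 of H: [-1, 1, 1, 1, -1, -1, -1, -1].
Row 3 of H: [-1, 1, 1, -1, -1, 1, -1, 1].
Row 5 of H: [-1, 1, -1, 1, 1, -1, -1, 1].
(H·H^T)[5][5] = Σ_j H[5][j]·H[5][j] = (-1)² + (1)² + (-1)² + (1)² + (1)² + (-1)² + (-1)² + (1)² = 1 + 1 + 1 + 1 + 1 + 1 + 1 + 1 = 8.
(H·H^T)[3][2] = Σ_j H[3][j]·H[2][j] = (-1)·(-1) + (1)·(1) + (1)·(1) + (-1)·(1) + (-1)·(-1) + (1)·(-1) + (-1)·(-1) + (1)·(-1) = 1 + 1 + 1 + -1 + 1 + -1 + 1 + -1 = 2.
Rows 3 and 2 are not orthogonal (dot product = 2 ≠ 0), so H is not a Hadamard matrix.

(5,5) entry = 8; (3,2) entry = 2.


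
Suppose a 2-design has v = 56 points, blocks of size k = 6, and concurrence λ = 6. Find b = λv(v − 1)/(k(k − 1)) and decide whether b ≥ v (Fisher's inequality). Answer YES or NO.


b = λv(v − 1)/(k(k − 1)) = 6·56·55/(6·5) = 18480/30 = 616.
Compare with v = 56: b ≥ v, so Fisher's inequality holds.

YES


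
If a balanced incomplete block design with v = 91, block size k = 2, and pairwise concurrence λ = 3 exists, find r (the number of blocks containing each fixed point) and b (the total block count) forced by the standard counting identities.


Any 2-(v, k, λ) BIBD satisfies two necessary conditions:
  (i)  Each point sits in r blocks, and counting incidences through any fixed point gives r(k − 1) = λ(v − 1), so r = λ(v − 1)/(k − 1).
  (ii) Total incidences bk = vr, so b = vr/k.
Step 1: r = λ(v − 1)/(k − 1) = 3·(91 − 1)/(2 − 1) = 3·90/1 = 270/1 = 270.
Step 2: b = vr/k = 91·270/2 = 24570/2 = 12285.
Check integrality: r = 270 ∈ Z ✓, b = 12285 ∈ Z ✓.
(These identities are necessary conditions: they determine r and b for any design with these parameters, but do not by themselves prove that one exists.)

r = 270, b = 12285.


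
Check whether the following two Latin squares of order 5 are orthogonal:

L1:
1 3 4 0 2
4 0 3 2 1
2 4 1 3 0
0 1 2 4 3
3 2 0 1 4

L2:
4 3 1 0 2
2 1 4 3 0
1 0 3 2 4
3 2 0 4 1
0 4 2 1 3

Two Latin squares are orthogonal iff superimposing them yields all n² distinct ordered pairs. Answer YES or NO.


Form the n² = 25 superimposed pairs (L1[i][j], L2[i][j]), row by row (rows and columns indexed from 0):
row 0: (1,4) (3,3) (4,1) (0,0) (2,2)
row 1: (4,2) (0,1) (3,4) (2,3) (1,0)
row 2: (2,1) (4,0) (1,3) (3,2) (0,4)
row 3: (0,3) (1,2) (2,0) (4,4) (3,1)
row 4: (3,0) (2,4) (0,2) (1,1) (4,3)
Orthogonality requires all 25 pairs distinct.
Check by first coordinate: for each symbol s of L1, list the L2 entries in the n cells where L1 = s; they must all differ.
  L1 = 0: L2 entries (in reading order) 0, 1, 4, 3, 2 — all 5 distinct ✓
  L1 = 1: L2 entries (in reading order) 4, 0, 3, 2, 1 — all 5 distinct ✓
  L1 = 2: L2 entries (in reading order) 2, 3, 1, 0, 4 — all 5 distinct ✓
  L1 = 3: L2 entries (in reading order) 3, 4, 2, 1, 0 — all 5 distinct ✓
  L1 = 4: L2 entries (in reading order) 1, 2, 0, 4, 3 — all 5 distinct ✓
Every symbol of L1 meets every symbol of L2 exactly once, so all 25 pairs are distinct (25 of 25).
Conclusion: YES.

YES


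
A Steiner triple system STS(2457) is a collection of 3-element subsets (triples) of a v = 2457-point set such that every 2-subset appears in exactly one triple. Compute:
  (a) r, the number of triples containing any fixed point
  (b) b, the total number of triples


An STS(v) is a 2-(v, 3, 1) BIBD: block size k = 3, λ = 1.
Replication: r(k − 1) = λ(v − 1) ⇒ r·2 = 2457 − 1 = 2456 ⇒ r = 1228.
Block count: b = v(v − 1)/6 = 2457·2456/6 = 6034392/6 = 1005732.
(Check via bk = vr: 1005732·3 = 3017196 = 2457·1228 = 3017196 ✓.)

r = 1228, b = 1005732.


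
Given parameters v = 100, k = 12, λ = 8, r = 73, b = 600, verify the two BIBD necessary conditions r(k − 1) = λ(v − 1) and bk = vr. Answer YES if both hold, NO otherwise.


Condition (i): r(k − 1) = 73·11 = 803; λ(v − 1) = 8·99 = 792. Match? NO.
Condition (ii): bk = 600·12 = 7200; vr = 100·73 = 7300. Match? NO.
Both conditions hold? NO.

NO
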